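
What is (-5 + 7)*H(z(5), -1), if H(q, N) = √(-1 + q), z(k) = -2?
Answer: 2*I*√3 ≈ 3.4641*I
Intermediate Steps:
(-5 + 7)*H(z(5), -1) = (-5 + 7)*√(-1 - 2) = 2*√(-3) = 2*(I*√3) = 2*I*√3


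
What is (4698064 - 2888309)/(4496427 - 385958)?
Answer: 1809755/4110469 ≈ 0.44028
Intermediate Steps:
(4698064 - 2888309)/(4496427 - 385958) = 1809755/4110469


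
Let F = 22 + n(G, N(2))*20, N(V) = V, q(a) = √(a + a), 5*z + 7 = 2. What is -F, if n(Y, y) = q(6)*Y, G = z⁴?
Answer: -22 - 40*√3 ≈ -91.282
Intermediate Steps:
z = -1 (z = -7/5 + (⅕)*2 = -7/5 + ⅖ = -1)
G = 1 (G = (-1)⁴ = 1)
q(a) = √2*√a (q(a) = √(2*a) = √2*√a)
n(Y, y) = 2*Y*√3 (n(Y, y) = (√2*√6)*Y = (2*√3)*Y = 2*Y*√3)
F = 22 + 40*√3 (F = 22 + (2*1*√3)*20 = 22 + (2*√3)*20 = 22 + 40*√3 ≈ 91.282)
-F = -(22 + 40*√3) = -22 - 40*√3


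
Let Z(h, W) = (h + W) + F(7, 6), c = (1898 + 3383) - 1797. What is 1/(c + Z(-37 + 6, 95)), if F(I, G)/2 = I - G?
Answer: 1/3550 ≈ 0.00028169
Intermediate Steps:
F(I, G) = -2*G + 2*I (F(I, G) = 2*(I - G) = -2*G + 2*I)
c = 3484 (c = 5281 - 1797 = 3484)
Z(h, W) = 2 + W + h (Z(h, W) = (h + W) + (-2*6 + 2*7) = (W + h) + (-12 + 14) = (W + h) + 2 = 2 + W + h)
1/(c + Z(-37 + 6, 95)) = 1/(3484 + (2 + 95 + (-37 + 6))) = 1/(3484 + (2 + 95 - 31)) = 1/(3484 + 66) = 1/3550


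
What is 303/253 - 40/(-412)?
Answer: 33739/26059 ≈ 1.2947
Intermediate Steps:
303/253 - 40/(-412) = 303*(1/253) - 40*(-1/412) = 303/253 + 10/103 = 33739/26059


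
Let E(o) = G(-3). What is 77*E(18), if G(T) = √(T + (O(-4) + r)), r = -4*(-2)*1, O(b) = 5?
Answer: 77*√10 ≈ 243.50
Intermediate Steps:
r = 8 (r = 8*1 = 8)
G(T) = √(13 + T) (G(T) = √(T + (5 + 8)) = √(T + 13) = √(13 + T))
E(o) = √10 (E(o) = √(13 - 3) = √10)
77*E(18) = 77*√10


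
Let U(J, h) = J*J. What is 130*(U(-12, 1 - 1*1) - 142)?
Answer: 260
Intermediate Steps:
U(J, h) = J**2
130*(U(-12, 1 - 1*1) - 142) = 130*((-12)**2 - 142) = 130*(144 - 142) = 130*2 = 260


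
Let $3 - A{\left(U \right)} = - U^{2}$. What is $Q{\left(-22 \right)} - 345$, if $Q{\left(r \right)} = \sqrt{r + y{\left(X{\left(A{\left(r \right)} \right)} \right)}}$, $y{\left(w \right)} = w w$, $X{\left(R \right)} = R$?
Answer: $-345 + \sqrt{237147} \approx 141.98$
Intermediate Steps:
$A{\left(U \right)} = 3 + U^{2}$ ($A{\left(U \right)} = 3 - - U^{2} = 3 + U^{2}$)
$y{\left(w \right)} = w^{2}$
$Q{\left(r \right)} = \sqrt{r + \left(3 + r^{2}\right)^{2}}$
$Q{\left(-22 \right)} - 345 = \sqrt{-22 + \left(3 + \left(-22\right)^{2}\right)^{2}} - 345 = \sqrt{-22 + \left(3 + 484\right)^{2}} - 345 = \sqrt{-22 + 487^{2}} - 345 = \sqrt{-22 + 237169} - 345 = \sqrt{237147} - 345 = -345 + \sqrt{237147}$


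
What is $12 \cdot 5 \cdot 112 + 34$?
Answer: $6754$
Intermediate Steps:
$12 \cdot 5 \cdot 112 + 34 = 60 \cdot 112 + 34 = 6720 + 34 = 6754$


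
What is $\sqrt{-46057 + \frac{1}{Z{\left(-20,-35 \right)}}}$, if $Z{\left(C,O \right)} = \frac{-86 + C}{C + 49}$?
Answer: $\frac{i \sqrt{517499526}}{106} \approx 214.61 i$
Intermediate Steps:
$Z{\left(C,O \right)} = \frac{-86 + C}{49 + C}$
$\sqrt{-46057 + \frac{1}{Z{\left(-20,-35 \right)}}} = \sqrt{-46057 + \frac{1}{\frac{1}{49 - 20} \left(-86 - 20\right)}} = \sqrt{-46057 + \frac{1}{\frac{1}{29} \left(-106\right)}} = \sqrt{-46057 + \frac{1}{- \frac{106}{29}}} = \sqrt{-46057 - \frac{29}{106}} = \sqrt{- \frac{4882071}{106}} = \frac{i \sqrt{517499526}}{106}$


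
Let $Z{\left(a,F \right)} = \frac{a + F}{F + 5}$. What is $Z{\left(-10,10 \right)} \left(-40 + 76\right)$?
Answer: $0$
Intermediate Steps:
$Z{\left(a,F \right)} = \frac{F + a}{5 + F}$
$Z{\left(-10,10 \right)} \left(-40 + 76\right) = \frac{10 - 10}{5 + 10} \left(-40 + 76\right) = \frac{1}{15} \cdot 0 \cdot 36 = 0 \cdot 36 = 0$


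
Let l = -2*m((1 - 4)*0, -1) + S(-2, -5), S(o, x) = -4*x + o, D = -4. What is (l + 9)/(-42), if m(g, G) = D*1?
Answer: -⅚ ≈ -0.83333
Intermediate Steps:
S(o, x) = o - 4*x
m(g, G) = -4 (m(g, G) = -4*1 = -4)
l = 26 (l = -2*(-4) + (-2 - 4*(-5)) = 8 + (-2 + 20) = 8 + 18 = 26)
(l + 9)/(-42) = (26 + 9)/(-42) = 35*(-1/42) = -⅚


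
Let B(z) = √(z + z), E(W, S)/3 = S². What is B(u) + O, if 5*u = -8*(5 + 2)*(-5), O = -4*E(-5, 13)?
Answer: -2028 + 4*√7 ≈ -2017.4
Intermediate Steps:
E(W, S) = 3*S²
O = -2028 (O = -12*13² = -12*169 = -4*507 = -2028)
u = 56 (u = (-8*(5 + 2)*(-5))/5 = (-56*(-5))/5 = (-8*(-35))/5 = (⅕)*280 = 56)
B(z) = √2*√z (B(z) = √(2*z) = √2*√z)
B(u) + O = √2*√56 - 2028 = √2*(2*√14) - 2028 = 4*√7 - 2028 = -2028 + 4*√7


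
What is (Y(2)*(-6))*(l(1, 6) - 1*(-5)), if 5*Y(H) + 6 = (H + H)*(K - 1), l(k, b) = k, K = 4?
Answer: -216/5 ≈ -43.200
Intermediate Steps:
Y(H) = -6/5 + 6*H/5 (Y(H) = -6/5 + ((H + H)*(4 - 1))/5 = -6/5 + ((2*H)*3)/5 = -6/5 + (6*H)/5 = -6/5 + 6*H/5)
(Y(2)*(-6))*(l(1, 6) - 1*(-5)) = ((-6/5 + (6/5)*2)*(-6))*(1 - 1*(-5)) = ((-6/5 + 12/5)*(-6))*(1 + 5) = ((6/5)*(-6))*6 = -36/5*6 = -216/5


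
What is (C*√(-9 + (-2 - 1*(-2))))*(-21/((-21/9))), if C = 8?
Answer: 216*I ≈ 216.0*I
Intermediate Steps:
(C*√(-9 + (-2 - 1*(-2))))*(-21/((-21/9))) = (8*√(-9 + (-2 - 1*(-2))))*(-21/((-21/9))) = (8*√(-9 + (-2 + 2)))*(-21/((-21*⅑))) = (8*√(-9 + 0))*(-21/(-7/3)) = (8*√(-9))*(-21*(-3/7)) = (8*(3*I))*9 = (24*I)*9 = 216*I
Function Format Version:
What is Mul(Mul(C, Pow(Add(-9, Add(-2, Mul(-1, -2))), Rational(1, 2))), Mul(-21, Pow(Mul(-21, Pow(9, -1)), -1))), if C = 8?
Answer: Mul(216, I) ≈ Mul(216.00, I)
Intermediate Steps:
Mul(Mul(C, Pow(Add(-9, Add(-2, Mul(-1, -2))), Rational(1, 2))), Mul(-21, Pow(Mul(-21, Pow(9, -1)), -1))) = Mul(Mul(8, Pow(Add(-9, Add(-2, Mul(-1, -2))), Rational(1, 2))), Mul(-21, Pow(Mul(-21, Pow(9, -1)), -1))) = Mul(Mul(8, Pow(Add(-9, Add(-2, 2)), Rational(1, 2))), Mul(-21, Pow(Mul(-21, Rational(1, 9)), -1))) = Mul(Mul(8, Pow(Add(-9, 0), Rational(1, 2))), Mul(-21, Pow(Rational(-7, 3), -1))) = Mul(Mul(8, Pow(-9, Rational(1, 2))), Mul(-21, Rational(-3, 7))) = Mul(Mul(8, Mul(3, I)), 9) = Mul(Mul(24, I), 9) = Mul(216, I)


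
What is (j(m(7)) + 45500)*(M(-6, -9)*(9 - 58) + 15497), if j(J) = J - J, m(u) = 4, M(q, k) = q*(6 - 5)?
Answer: 718490500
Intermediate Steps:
M(q, k) = q (M(q, k) = q*1 = q)
j(J) = 0
(j(m(7)) + 45500)*(M(-6, -9)*(9 - 58) + 15497) = (0 + 45500)*(-6*(9 - 58) + 15497) = 45500*(-6*(-49) + 15497) = 45500*(294 + 15497) = 45500*15791 = 718490500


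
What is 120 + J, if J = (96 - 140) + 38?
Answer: 114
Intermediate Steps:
J = -6 (J = -44 + 38 = -6)
120 + J = 120 - 6 = 114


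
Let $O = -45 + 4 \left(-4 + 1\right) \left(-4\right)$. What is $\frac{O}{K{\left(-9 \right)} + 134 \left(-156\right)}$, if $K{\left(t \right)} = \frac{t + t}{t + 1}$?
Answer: $- \frac{4}{27869} \approx -0.00014353$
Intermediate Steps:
$K{\left(t \right)} = \frac{2 t}{1 + t}$
$O = 3$ ($O = -45 + 4 \left(-3\right) \left(-4\right) = -45 - -48 = -45 + 48 = 3$)
$\frac{O}{K{\left(-9 \right)} + 134 \left(-156\right)} = \frac{3}{2 \left(-9\right) \frac{1}{1 - 9} + 134 \left(-156\right)} = \frac{3}{2 \left(-9\right) \frac{1}{-8} - 20904} = \frac{3}{2 \left(-9\right) \left(- \frac{1}{8}\right) - 20904} = \frac{3}{\frac{9}{4} - 20904} = \frac{3}{- \frac{83607}{4}} = 3 \left(- \frac{4}{83607}\right) = - \frac{4}{27869}$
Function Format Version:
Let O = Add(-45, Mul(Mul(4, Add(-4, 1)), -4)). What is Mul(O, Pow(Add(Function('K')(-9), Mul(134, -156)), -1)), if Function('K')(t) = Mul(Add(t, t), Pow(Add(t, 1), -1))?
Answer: Rational(-4, 27869) ≈ -0.00014353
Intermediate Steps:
Function('K')(t) = Mul(2, t, Pow(Add(1, t), -1)) (Function('K')(t) = Mul(Mul(2, t), Pow(Add(1, t), -1)) = Mul(2, t, Pow(Add(1, t), -1)))
O = 3 (O = Add(-45, Mul(Mul(4, -3), -4)) = Add(-45, Mul(-12, -4)) = Add(-45, 48) = 3)
Mul(O, Pow(Add(Function('K')(-9), Mul(134, -156)), -1)) = Mul(3, Pow(Add(Mul(2, -9, Pow(Add(1, -9), -1)), Mul(134, -156)), -1)) = Mul(3, Pow(Add(Mul(2, -9, Pow(-8, -1)), -20904), -1)) = Mul(3, Pow(Add(Mul(2, -9, Rational(-1, 8)), -20904), -1)) = Mul(3, Pow(Add(Rational(9, 4), -20904), -1)) = Mul(3, Pow(Rational(-83607, 4), -1)) = Mul(3, Rational(-4, 83607)) = Rational(-4, 27869)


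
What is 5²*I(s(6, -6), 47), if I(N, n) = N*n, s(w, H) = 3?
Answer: 3525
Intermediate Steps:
5²*I(s(6, -6), 47) = 5²*(3*47) = 25*141 = 3525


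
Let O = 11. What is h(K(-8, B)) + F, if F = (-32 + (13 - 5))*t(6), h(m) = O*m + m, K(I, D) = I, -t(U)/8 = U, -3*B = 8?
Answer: 1056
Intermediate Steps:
B = -8/3 (B = -⅓*8 = -8/3 ≈ -2.6667)
t(U) = -8*U
h(m) = 12*m (h(m) = 11*m + m = 12*m)
F = 1152 (F = (-32 + (13 - 5))*(-8*6) = (-32 + 8)*(-48) = -24*(-48) = 1152)
h(K(-8, B)) + F = 12*(-8) + 1152 = -96 + 1152 = 1056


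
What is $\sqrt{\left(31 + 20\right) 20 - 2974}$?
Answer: $i \sqrt{1954} \approx 44.204 i$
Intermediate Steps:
$\sqrt{\left(31 + 20\right) 20 - 2974} = \sqrt{51 \cdot 20 - 2974} = \sqrt{1020 - 2974} = \sqrt{-1954} = i \sqrt{1954}$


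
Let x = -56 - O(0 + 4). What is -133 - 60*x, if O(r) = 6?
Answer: 3587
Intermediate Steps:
x = -62 (x = -56 - 1*6 = -56 - 6 = -62)
-133 - 60*x = -133 - 60*(-62) = -133 + 3720 = 3587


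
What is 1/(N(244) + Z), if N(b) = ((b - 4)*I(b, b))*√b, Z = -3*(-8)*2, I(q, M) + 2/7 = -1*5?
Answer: -49/400840848 - 1295*√61/200420424 ≈ -5.0588e-5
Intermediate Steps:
I(q, M) = -37/7 (I(q, M) = -2/7 - 1*5 = -2/7 - 5 = -37/7)
Z = 48 (Z = 24*2 = 48)
N(b) = √b*(148/7 - 37*b/7) (N(b) = ((b - 4)*(-37/7))*√b = ((-4 + b)*(-37/7))*√b = (148/7 - 37*b/7)*√b = √b*(148/7 - 37*b/7))
1/(N(244) + Z) = 1/(37*√244*(4 - 1*244)/7 + 48) = 1/(37*(2*√61)*(4 - 244)/7 + 48) = 1/((37/7)*(2*√61)*(-240) + 48) = 1/(-17760*√61/7 + 48) = 1/(48 - 17760*√61/7)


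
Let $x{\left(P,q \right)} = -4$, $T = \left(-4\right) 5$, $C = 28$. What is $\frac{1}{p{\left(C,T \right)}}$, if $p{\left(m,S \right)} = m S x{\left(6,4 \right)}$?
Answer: $\frac{1}{2240} \approx 0.00044643$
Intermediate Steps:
$T = -20$
$p{\left(m,S \right)} = - 4 S m$ ($p{\left(m,S \right)} = m S \left(-4\right) = S m \left(-4\right) = - 4 S m$)
$\frac{1}{p{\left(C,T \right)}} = \frac{1}{\left(-4\right) \left(-20\right) 28} = \frac{1}{2240}$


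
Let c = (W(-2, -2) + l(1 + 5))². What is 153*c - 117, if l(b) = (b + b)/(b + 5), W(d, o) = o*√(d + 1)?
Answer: -66177/121 - 7344*I/11 ≈ -546.92 - 667.64*I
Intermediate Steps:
W(d, o) = o*√(1 + d)
l(b) = 2*b/(5 + b) (l(b) = (2*b)/(5 + b) = 2*b/(5 + b))
c = (12/11 - 2*I)² (c = (-2*√(1 - 2) + 2*(1 + 5)/(5 + (1 + 5)))² = (-2*I + 2*6/(5 + 6))² = (-2*I + 2*6/11)² = (-2*I + 2*6*(1/11))² = (-2*I + 12/11)² = (12/11 - 2*I)² ≈ -2.8099 - 4.3636*I)
153*c - 117 = 153*(-340/121 - 48*I/11) - 117 = (-52020/121 - 7344*I/11) - 117 = -66177/121 - 7344*I/11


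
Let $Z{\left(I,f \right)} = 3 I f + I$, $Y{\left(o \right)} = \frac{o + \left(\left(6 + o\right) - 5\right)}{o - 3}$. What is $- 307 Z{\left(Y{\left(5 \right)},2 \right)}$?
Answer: $- \frac{23639}{2} \approx -11820.0$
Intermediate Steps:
$Y{\left(o \right)} = \frac{1 + 2 o}{-3 + o}$ ($Y{\left(o \right)} = \frac{o + \left(1 + o\right)}{-3 + o} = \frac{1 + 2 o}{-3 + o}$)
$Z{\left(I,f \right)} = I + 3 I f$ ($Z{\left(I,f \right)} = 3 I f + I = I + 3 I f$)
$- 307 Z{\left(Y{\left(5 \right)},2 \right)} = - 307 \frac{1 + 2 \cdot 5}{-3 + 5} \left(1 + 3 \cdot 2\right) = - 307 \frac{1 + 10}{2} \left(1 + 6\right) = - 307 \cdot \frac{1}{2} \cdot 11 \cdot 7 = - 307 \cdot \frac{11}{2} \cdot 7 = \left(-307\right) \frac{77}{2} = - \frac{23639}{2}$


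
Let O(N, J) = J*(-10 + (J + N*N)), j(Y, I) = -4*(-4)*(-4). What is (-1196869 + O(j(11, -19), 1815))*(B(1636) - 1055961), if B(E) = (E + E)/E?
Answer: -10045808924714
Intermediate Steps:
j(Y, I) = -64 (j(Y, I) = 16*(-4) = -64)
O(N, J) = J*(-10 + J + N²) (O(N, J) = J*(-10 + (J + N²)) = J*(-10 + J + N²))
B(E) = 2 (B(E) = (2*E)/E = 2)
(-1196869 + O(j(11, -19), 1815))*(B(1636) - 1055961) = (-1196869 + 1815*(-10 + 1815 + (-64)²))*(2 - 1055961) = (-1196869 + 1815*(-10 + 1815 + 4096))*(-1055959) = (-1196869 + 1815*5901)*(-1055959) = (-1196869 + 10710315)*(-1055959) = 9513446*(-1055959) = -10045808924714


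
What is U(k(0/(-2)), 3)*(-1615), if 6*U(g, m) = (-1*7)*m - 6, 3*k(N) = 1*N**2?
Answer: 14535/2 ≈ 7267.5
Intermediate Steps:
k(N) = N**2/3 (k(N) = (1*N**2)/3 = N**2/3)
U(g, m) = -1 - 7*m/6 (U(g, m) = ((-1*7)*m - 6)/6 = (-7*m - 6)/6 = (-6 - 7*m)/6 = -1 - 7*m/6)
U(k(0/(-2)), 3)*(-1615) = (-1 - 7/6*3)*(-1615) = (-1 - 7/2)*(-1615) = -9/2*(-1615) = 14535/2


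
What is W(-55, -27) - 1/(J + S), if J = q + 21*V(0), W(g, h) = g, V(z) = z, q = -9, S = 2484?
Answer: -136126/2475 ≈ -55.000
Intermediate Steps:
J = -9 (J = -9 + 21*0 = -9 + 0 = -9)
W(-55, -27) - 1/(J + S) = -55 - 1/(-9 + 2484) = -55 - 1/2475 = -136126/2475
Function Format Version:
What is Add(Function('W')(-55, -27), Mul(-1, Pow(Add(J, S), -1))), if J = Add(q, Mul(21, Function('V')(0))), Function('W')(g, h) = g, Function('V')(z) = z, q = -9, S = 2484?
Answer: Rational(-136126, 2475) ≈ -55.000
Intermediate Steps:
J = -9 (J = Add(-9, Mul(21, 0)) = Add(-9, 0) = -9)
Add(Function('W')(-55, -27), Mul(-1, Pow(Add(J, S), -1))) = Add(-55, Mul(-1, Pow(Add(-9, 2484), -1))) = Add(-55, Mul(-1, Pow(2475, -1))) = Add(-55, Mul(-1, Rational(1, 2475))) = Add(-55, Rational(-1, 2475)) = Rational(-136126, 2475)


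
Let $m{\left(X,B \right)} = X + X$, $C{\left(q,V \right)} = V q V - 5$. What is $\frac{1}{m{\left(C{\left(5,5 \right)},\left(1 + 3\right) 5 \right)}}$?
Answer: $\frac{1}{240} \approx 0.0041667$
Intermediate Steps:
$C{\left(q,V \right)} = -5 + q V^{2}$ ($C{\left(q,V \right)} = q V^{2} - 5 = -5 + q V^{2}$)
$m{\left(X,B \right)} = 2 X$
$\frac{1}{m{\left(C{\left(5,5 \right)},\left(1 + 3\right) 5 \right)}} = \frac{1}{2 \left(-5 + 5 \cdot 5^{2}\right)} = \frac{1}{2 \left(-5 + 5 \cdot 25\right)} = \frac{1}{2 \left(-5 + 125\right)} = \frac{1}{2 \cdot 120} = \frac{1}{240}$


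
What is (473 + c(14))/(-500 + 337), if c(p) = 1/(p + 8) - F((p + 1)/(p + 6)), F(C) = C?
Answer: -20781/7172 ≈ -2.8975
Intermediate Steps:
c(p) = 1/(8 + p) - (1 + p)/(6 + p) (c(p) = 1/(p + 8) - (p + 1)/(p + 6) = 1/(8 + p) - (1 + p)/(6 + p))
(473 + c(14))/(-500 + 337) = (473 + (-2 - 7*14 - 1*14*(1 + 14))/((6 + 14)*(8 + 14)))/(-500 + 337) = (473 + (-2 - 98 - 1*14*15)/(20*22))/(-163) = (473 + (1/20)*(1/22)*(-2 - 98 - 210))*(-1/163) = (473 + (1/20)*(1/22)*(-310))*(-1/163) = (473 - 31/44)*(-1/163) = (20781/44)*(-1/163) = -20781/7172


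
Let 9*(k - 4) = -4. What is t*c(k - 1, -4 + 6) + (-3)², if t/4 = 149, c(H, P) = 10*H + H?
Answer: 150869/9 ≈ 16763.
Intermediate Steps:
k = 32/9 (k = 4 + (⅑)*(-4) = 4 - 4/9 = 32/9 ≈ 3.5556)
c(H, P) = 11*H
t = 596 (t = 4*149 = 596)
t*c(k - 1, -4 + 6) + (-3)² = 596*(11*(32/9 - 1)) + (-3)² = 596*(11*(23/9)) + 9 = 596*(253/9) + 9 = 150788/9 + 9 = 150869/9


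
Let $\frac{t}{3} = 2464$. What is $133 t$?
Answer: $983136$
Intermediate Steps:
$t = 7392$ ($t = 3 \cdot 2464 = 7392$)
$133 t = 133 \cdot 7392 = 983136$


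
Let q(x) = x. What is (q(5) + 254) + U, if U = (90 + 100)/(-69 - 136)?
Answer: 10581/41 ≈ 258.07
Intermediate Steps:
U = -38/41 (U = 190/(-205) = 190*(-1/205) = -38/41 ≈ -0.92683)
(q(5) + 254) + U = (5 + 254) - 38/41 = 259 - 38/41 = 10581/41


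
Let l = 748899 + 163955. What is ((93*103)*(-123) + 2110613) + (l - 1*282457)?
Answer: 1562793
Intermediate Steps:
l = 912854
((93*103)*(-123) + 2110613) + (l - 1*282457) = ((93*103)*(-123) + 2110613) + (912854 - 1*282457) = (9579*(-123) + 2110613) + (912854 - 282457) = (-1178217 + 2110613) + 630397 = 932396 + 630397 = 1562793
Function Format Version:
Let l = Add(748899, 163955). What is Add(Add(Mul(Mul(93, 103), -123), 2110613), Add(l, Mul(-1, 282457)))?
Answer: 1562793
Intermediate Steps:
l = 912854
Add(Add(Mul(Mul(93, 103), -123), 2110613), Add(l, Mul(-1, 282457))) = Add(Add(Mul(Mul(93, 103), -123), 2110613), Add(912854, Mul(-1, 282457))) = Add(Add(Mul(9579, -123), 2110613), Add(912854, -282457)) = Add(Add(-1178217, 2110613), 630397) = Add(932396, 630397) = 1562793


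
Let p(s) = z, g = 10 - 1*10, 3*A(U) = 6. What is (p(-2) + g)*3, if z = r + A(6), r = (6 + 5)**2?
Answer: 369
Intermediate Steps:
A(U) = 2 (A(U) = (1/3)*6 = 2)
g = 0 (g = 10 - 10 = 0)
r = 121 (r = 11**2 = 121)
z = 123 (z = 121 + 2 = 123)
p(s) = 123
(p(-2) + g)*3 = (123 + 0)*3 = 123*3 = 369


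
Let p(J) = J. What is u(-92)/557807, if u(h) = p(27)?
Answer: 27/557807 ≈ 4.8404e-5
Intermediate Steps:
u(h) = 27
u(-92)/557807 = 27/557807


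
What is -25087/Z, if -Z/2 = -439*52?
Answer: -25087/45656 ≈ -0.54948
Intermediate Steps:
Z = 45656 (Z = -(-878)*52 = -2*(-22828) = 45656)
-25087/Z = -25087/45656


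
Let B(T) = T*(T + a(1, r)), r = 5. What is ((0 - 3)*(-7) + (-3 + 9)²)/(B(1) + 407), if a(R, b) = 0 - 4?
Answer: 57/404 ≈ 0.14109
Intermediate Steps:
a(R, b) = -4
B(T) = T*(-4 + T) (B(T) = T*(T - 4) = T*(-4 + T))
((0 - 3)*(-7) + (-3 + 9)²)/(B(1) + 407) = ((0 - 3)*(-7) + (-3 + 9)²)/(1*(-4 + 1) + 407) = (-3*(-7) + 6²)/(1*(-3) + 407) = (21 + 36)/(-3 + 407) = 57/404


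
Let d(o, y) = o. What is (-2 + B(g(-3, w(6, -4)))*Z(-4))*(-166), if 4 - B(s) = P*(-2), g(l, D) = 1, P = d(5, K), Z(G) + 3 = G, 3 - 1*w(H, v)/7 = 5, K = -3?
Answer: 16600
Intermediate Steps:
w(H, v) = -14 (w(H, v) = 21 - 7*5 = 21 - 35 = -14)
Z(G) = -3 + G
P = 5
B(s) = 14 (B(s) = 4 - 5*(-2) = 4 - 1*(-10) = 4 + 10 = 14)
(-2 + B(g(-3, w(6, -4)))*Z(-4))*(-166) = (-2 + 14*(-3 - 4))*(-166) = (-2 + 14*(-7))*(-166) = (-2 - 98)*(-166) = -100*(-166) = 16600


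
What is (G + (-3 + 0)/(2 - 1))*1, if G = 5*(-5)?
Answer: -28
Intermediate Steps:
G = -25
(G + (-3 + 0)/(2 - 1))*1 = (-25 + (-3 + 0)/(2 - 1))*1 = (-25 - 3/1)*1 = (-25 - 3*1)*1 = (-25 - 3)*1 = -28*1 = -28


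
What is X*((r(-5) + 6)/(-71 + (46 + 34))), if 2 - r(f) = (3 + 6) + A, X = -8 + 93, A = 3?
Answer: -340/9 ≈ -37.778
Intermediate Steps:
X = 85
r(f) = -10 (r(f) = 2 - ((3 + 6) + 3) = 2 - (9 + 3) = 2 - 1*12 = 2 - 12 = -10)
X*((r(-5) + 6)/(-71 + (46 + 34))) = 85*((-10 + 6)/(-71 + (46 + 34))) = 85*(-4/(-71 + 80)) = 85*(-4/9) = -340/9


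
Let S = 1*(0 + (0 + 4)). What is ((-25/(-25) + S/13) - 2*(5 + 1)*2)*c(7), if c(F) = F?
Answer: -2065/13 ≈ -158.85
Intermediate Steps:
S = 4 (S = 1*(0 + 4) = 1*4 = 4)
((-25/(-25) + S/13) - 2*(5 + 1)*2)*c(7) = ((-25/(-25) + 4/13) - 2*(5 + 1)*2)*7 = ((-25*(-1/25) + 4*(1/13)) - 12*2)*7 = ((1 + 4/13) - 2*12)*7 = (17/13 - 24)*7 = -295/13*7 = -2065/13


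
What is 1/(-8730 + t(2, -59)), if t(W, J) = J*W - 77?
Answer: -1/8925 ≈ -0.00011204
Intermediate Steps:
t(W, J) = -77 + J*W
1/(-8730 + t(2, -59)) = 1/(-8730 + (-77 - 59*2)) = 1/(-8730 + (-77 - 118)) = 1/(-8730 - 195) = 1/(-8925) = -1/8925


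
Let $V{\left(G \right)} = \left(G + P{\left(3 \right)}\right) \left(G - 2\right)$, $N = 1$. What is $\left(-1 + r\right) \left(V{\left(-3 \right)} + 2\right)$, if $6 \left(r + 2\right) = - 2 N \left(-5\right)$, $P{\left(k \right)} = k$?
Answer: $- \frac{8}{3} \approx -2.6667$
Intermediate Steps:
$V{\left(G \right)} = \left(-2 + G\right) \left(3 + G\right)$ ($V{\left(G \right)} = \left(G + 3\right) \left(G - 2\right) = \left(3 + G\right) \left(-2 + G\right) = \left(-2 + G\right) \left(3 + G\right)$)
$r = - \frac{1}{3}$ ($r = -2 + \frac{\left(-2\right) 1 \left(-5\right)}{6} = -2 + \frac{\left(-2\right) \left(-5\right)}{6} = -2 + \frac{1}{6} \cdot 10 = -2 + \frac{5}{3} = - \frac{1}{3} \approx -0.33333$)
$\left(-1 + r\right) \left(V{\left(-3 \right)} + 2\right) = \left(-1 - \frac{1}{3}\right) \left(\left(-6 - 3 + \left(-3\right)^{2}\right) + 2\right) = - \frac{4 \left(\left(-6 - 3 + 9\right) + 2\right)}{3} = - \frac{4 \left(0 + 2\right)}{3} = \left(- \frac{4}{3}\right) 2 = - \frac{8}{3}$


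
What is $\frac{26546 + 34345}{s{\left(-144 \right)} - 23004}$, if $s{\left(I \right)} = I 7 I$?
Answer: $\frac{20297}{40716} \approx 0.4985$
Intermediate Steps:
$s{\left(I \right)} = 7 I^{2}$ ($s{\left(I \right)} = 7 I I = 7 I^{2}$)
$\frac{26546 + 34345}{s{\left(-144 \right)} - 23004} = \frac{26546 + 34345}{7 \left(-144\right)^{2} - 23004} = \frac{60891}{7 \cdot 20736 - 23004} = \frac{60891}{145152 - 23004} = \frac{60891}{122148} = 60891 \cdot \frac{1}{122148} = \frac{20297}{40716}$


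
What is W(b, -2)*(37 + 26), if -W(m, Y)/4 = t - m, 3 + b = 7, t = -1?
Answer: 1260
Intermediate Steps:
b = 4 (b = -3 + 7 = 4)
W(m, Y) = 4 + 4*m (W(m, Y) = -4*(-1 - m) = 4 + 4*m)
W(b, -2)*(37 + 26) = (4 + 4*4)*(37 + 26) = (4 + 16)*63 = 20*63 = 1260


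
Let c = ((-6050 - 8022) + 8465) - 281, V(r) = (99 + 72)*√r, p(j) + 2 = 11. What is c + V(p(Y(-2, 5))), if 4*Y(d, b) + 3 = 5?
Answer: -5375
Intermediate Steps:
Y(d, b) = ½ (Y(d, b) = -¾ + (¼)*5 = -¾ + 5/4 = ½)
p(j) = 9 (p(j) = -2 + 11 = 9)
V(r) = 171*√r
c = -5888 (c = (-14072 + 8465) - 281 = -5607 - 281 = -5888)
c + V(p(Y(-2, 5))) = -5888 + 171*√9 = -5888 + 171*3 = -5888 + 513 = -5375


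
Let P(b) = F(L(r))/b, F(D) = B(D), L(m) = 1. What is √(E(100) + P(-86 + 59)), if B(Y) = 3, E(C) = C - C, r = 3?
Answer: I/3 ≈ 0.33333*I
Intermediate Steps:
E(C) = 0
F(D) = 3
P(b) = 3/b
√(E(100) + P(-86 + 59)) = √(0 + 3/(-86 + 59)) = √(0 + 3/(-27)) = √(0 + 3*(-1/27)) = √(0 - ⅑) = √(-⅑) = I/3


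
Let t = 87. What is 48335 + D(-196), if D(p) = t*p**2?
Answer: 3390527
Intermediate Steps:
D(p) = 87*p**2
48335 + D(-196) = 48335 + 87*(-196)**2 = 48335 + 87*38416 = 48335 + 3342192 = 3390527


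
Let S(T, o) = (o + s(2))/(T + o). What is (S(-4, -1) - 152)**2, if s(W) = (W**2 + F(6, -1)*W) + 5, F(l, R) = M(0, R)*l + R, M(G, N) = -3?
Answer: 21316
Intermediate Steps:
F(l, R) = R - 3*l (F(l, R) = -3*l + R = R - 3*l)
s(W) = 5 + W**2 - 19*W (s(W) = (W**2 + (-1 - 3*6)*W) + 5 = (W**2 + (-1 - 18)*W) + 5 = (W**2 - 19*W) + 5 = 5 + W**2 - 19*W)
S(T, o) = (-29 + o)/(T + o) (S(T, o) = (o + (5 + 2**2 - 19*2))/(T + o) = (o + (5 + 4 - 38))/(T + o) = (o - 29)/(T + o) = (-29 + o)/(T + o))
(S(-4, -1) - 152)**2 = ((-29 - 1)/(-4 - 1) - 152)**2 = (-30/(-5) - 152)**2 = (-1/5*(-30) - 152)**2 = (6 - 152)**2 = (-146)**2 = 21316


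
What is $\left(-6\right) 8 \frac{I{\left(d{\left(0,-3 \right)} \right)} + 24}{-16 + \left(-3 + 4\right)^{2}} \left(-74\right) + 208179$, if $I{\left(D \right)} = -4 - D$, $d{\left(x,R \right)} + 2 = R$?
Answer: $202259$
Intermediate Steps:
$d{\left(x,R \right)} = -2 + R$
$\left(-6\right) 8 \frac{I{\left(d{\left(0,-3 \right)} \right)} + 24}{-16 + \left(-3 + 4\right)^{2}} \left(-74\right) + 208179 = \left(-6\right) 8 \frac{\left(-4 - \left(-2 - 3\right)\right) + 24}{-16 + \left(-3 + 4\right)^{2}} \left(-74\right) + 208179 = - 48 \frac{\left(-4 - -5\right) + 24}{-16 + 1^{2}} \left(-74\right) + 208179 = - 48 \frac{\left(-4 + 5\right) + 24}{-16 + 1} \left(-74\right) + 208179 = - 48 \frac{1 + 24}{-15} \left(-74\right) + 208179 = - 48 \cdot 25 \left(- \frac{1}{15}\right) \left(-74\right) + 208179 = \left(-48\right) \left(- \frac{5}{3}\right) \left(-74\right) + 208179 = 80 \left(-74\right) + 208179 = -5920 + 208179 = 202259$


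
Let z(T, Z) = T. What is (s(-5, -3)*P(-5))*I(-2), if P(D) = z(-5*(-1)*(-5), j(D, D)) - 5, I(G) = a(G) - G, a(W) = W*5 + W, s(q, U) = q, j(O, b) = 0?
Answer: -1500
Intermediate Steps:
a(W) = 6*W (a(W) = 5*W + W = 6*W)
I(G) = 5*G (I(G) = 6*G - G = 5*G)
P(D) = -30 (P(D) = -5*(-1)*(-5) - 5 = 5*(-5) - 5 = -25 - 5 = -30)
(s(-5, -3)*P(-5))*I(-2) = (-5*(-30))*(5*(-2)) = 150*(-10) = -1500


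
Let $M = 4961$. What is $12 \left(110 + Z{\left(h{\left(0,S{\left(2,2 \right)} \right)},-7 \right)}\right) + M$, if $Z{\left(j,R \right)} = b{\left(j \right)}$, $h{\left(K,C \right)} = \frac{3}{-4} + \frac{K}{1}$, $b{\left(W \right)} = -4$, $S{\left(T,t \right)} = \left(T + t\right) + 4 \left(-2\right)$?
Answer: $6233$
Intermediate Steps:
$S{\left(T,t \right)} = -8 + T + t$ ($S{\left(T,t \right)} = \left(T + t\right) - 8 = -8 + T + t$)
$h{\left(K,C \right)} = - \frac{3}{4} + K$ ($h{\left(K,C \right)} = 3 \left(- \frac{1}{4}\right) + K 1 = - \frac{3}{4} + K$)
$Z{\left(j,R \right)} = -4$
$12 \left(110 + Z{\left(h{\left(0,S{\left(2,2 \right)} \right)},-7 \right)}\right) + M = 12 \left(110 - 4\right) + 4961 = 12 \cdot 106 + 4961 = 1272 + 4961 = 6233$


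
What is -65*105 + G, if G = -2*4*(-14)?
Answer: -6713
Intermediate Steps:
G = 112 (G = -8*(-14) = 112)
-65*105 + G = -65*105 + 112 = -6825 + 112 = -6713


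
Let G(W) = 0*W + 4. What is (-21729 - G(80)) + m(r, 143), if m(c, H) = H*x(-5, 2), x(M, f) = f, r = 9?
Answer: -21447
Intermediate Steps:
G(W) = 4 (G(W) = 0 + 4 = 4)
m(c, H) = 2*H (m(c, H) = H*2 = 2*H)
(-21729 - G(80)) + m(r, 143) = (-21729 - 1*4) + 2*143 = (-21729 - 4) + 286 = -21733 + 286 = -21447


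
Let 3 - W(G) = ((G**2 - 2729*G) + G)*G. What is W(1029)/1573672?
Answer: 899485431/786836 ≈ 1143.2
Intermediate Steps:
W(G) = 3 - G*(G**2 - 2728*G) (W(G) = 3 - ((G**2 - 2729*G) + G)*G = 3 - (G**2 - 2728*G)*G = 3 - G*(G**2 - 2728*G))
W(1029)/1573672 = (3 - 1*1029**3 + 2728*1029**2)/1573672 = (3 - 1*1089547389 + 2728*1058841)*(1/1573672) = (3 - 1089547389 + 2888518248)*(1/1573672) = 1798970862*(1/1573672) = 899485431/786836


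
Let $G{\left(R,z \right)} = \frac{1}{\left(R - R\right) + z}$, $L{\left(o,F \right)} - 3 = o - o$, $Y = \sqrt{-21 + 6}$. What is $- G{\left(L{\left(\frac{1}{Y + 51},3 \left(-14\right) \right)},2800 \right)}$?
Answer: $- \frac{1}{2800} \approx -0.00035714$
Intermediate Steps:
$Y = i \sqrt{15}$ ($Y = \sqrt{-15} = i \sqrt{15} \approx 3.873 i$)
$L{\left(o,F \right)} = 3$ ($L{\left(o,F \right)} = 3 + \left(o - o\right) = 3 + 0 = 3$)
$G{\left(R,z \right)} = \frac{1}{z}$ ($G{\left(R,z \right)} = \frac{1}{0 + z} = \frac{1}{z}$)
$- G{\left(L{\left(\frac{1}{Y + 51},3 \left(-14\right) \right)},2800 \right)} = - \frac{1}{2800}$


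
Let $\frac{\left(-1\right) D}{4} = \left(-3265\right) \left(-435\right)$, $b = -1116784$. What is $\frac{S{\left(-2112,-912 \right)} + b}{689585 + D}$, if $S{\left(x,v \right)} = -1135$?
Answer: $\frac{1117919}{4991515} \approx 0.22396$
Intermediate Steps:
$D = -5681100$ ($D = - 4 \left(\left(-3265\right) \left(-435\right)\right) = \left(-4\right) 1420275 = -5681100$)
$\frac{S{\left(-2112,-912 \right)} + b}{689585 + D} = \frac{-1135 - 1116784}{689585 - 5681100} = - \frac{1117919}{-4991515} = \left(-1117919\right) \left(- \frac{1}{4991515}\right) = \frac{1117919}{4991515}$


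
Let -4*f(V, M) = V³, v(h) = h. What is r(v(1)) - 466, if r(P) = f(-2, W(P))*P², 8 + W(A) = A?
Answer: -464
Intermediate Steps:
W(A) = -8 + A
f(V, M) = -V³/4
r(P) = 2*P² (r(P) = (-¼*(-2)³)*P² = (-¼*(-8))*P² = 2*P²)
r(v(1)) - 466 = 2*1² - 466 = 2*1 - 466 = 2 - 466 = -464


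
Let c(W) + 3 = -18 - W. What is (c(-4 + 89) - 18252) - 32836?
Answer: -51194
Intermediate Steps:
c(W) = -21 - W (c(W) = -3 + (-18 - W) = -21 - W)
(c(-4 + 89) - 18252) - 32836 = ((-21 - (-4 + 89)) - 18252) - 32836 = ((-21 - 1*85) - 18252) - 32836 = ((-21 - 85) - 18252) - 32836 = (-106 - 18252) - 32836 = -18358 - 32836 = -51194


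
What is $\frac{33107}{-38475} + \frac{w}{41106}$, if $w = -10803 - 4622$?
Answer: $- \frac{651457739}{527184450} \approx -1.2357$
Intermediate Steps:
$w = -15425$ ($w = -10803 - 4622 = -15425$)
$\frac{33107}{-38475} + \frac{w}{41106} = \frac{33107}{-38475} - \frac{15425}{41106} = 33107 \left(- \frac{1}{38475}\right) - \frac{15425}{41106} = - \frac{33107}{38475} - \frac{15425}{41106} = - \frac{651457739}{527184450}$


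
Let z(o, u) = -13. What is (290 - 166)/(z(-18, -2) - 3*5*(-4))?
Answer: 124/47 ≈ 2.6383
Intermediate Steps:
(290 - 166)/(z(-18, -2) - 3*5*(-4)) = (290 - 166)/(-13 - 3*5*(-4)) = 124/(-13 - 15*(-4)) = 124/(-13 + 60) = 124/47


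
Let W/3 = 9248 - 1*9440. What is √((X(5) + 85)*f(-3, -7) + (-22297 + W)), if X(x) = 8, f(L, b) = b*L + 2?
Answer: I*√20734 ≈ 143.99*I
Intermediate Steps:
W = -576 (W = 3*(9248 - 1*9440) = 3*(9248 - 9440) = 3*(-192) = -576)
f(L, b) = 2 + L*b (f(L, b) = L*b + 2 = 2 + L*b)
√((X(5) + 85)*f(-3, -7) + (-22297 + W)) = √((8 + 85)*(2 - 3*(-7)) + (-22297 - 576)) = √(93*(2 + 21) - 22873) = √(93*23 - 22873) = √(2139 - 22873) = √(-20734) = I*√20734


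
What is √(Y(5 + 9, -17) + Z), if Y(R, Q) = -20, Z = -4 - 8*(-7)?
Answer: 4*√2 ≈ 5.6569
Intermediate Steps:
Z = 52 (Z = -4 + 56 = 52)
√(Y(5 + 9, -17) + Z) = √(-20 + 52) = √32 = 4*√2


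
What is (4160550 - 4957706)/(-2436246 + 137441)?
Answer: 797156/2298805 ≈ 0.34677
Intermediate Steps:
(4160550 - 4957706)/(-2436246 + 137441) = -797156/(-2298805) = -797156*(-1/2298805) = 797156/2298805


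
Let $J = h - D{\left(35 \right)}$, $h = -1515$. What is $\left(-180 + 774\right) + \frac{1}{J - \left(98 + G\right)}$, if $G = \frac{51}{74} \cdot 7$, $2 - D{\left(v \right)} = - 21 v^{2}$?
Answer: $\frac{1201969024}{2023517} \approx 594.0$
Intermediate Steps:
$D{\left(v \right)} = 2 + 21 v^{2}$ ($D{\left(v \right)} = 2 - - 21 v^{2} = 2 + 21 v^{2}$)
$G = \frac{357}{74}$ ($G = 51 \cdot \frac{1}{74} \cdot 7 = \frac{51}{74} \cdot 7 = \frac{357}{74} \approx 4.8243$)
$J = -27242$ ($J = -1515 - \left(2 + 21 \cdot 35^{2}\right) = -1515 - \left(2 + 21 \cdot 1225\right) = -1515 - \left(2 + 25725\right) = -1515 - 25727 = -27242$)
$\left(-180 + 774\right) + \frac{1}{J - \left(98 + G\right)} = \left(-180 + 774\right) + \frac{1}{-27242 - \frac{7609}{74}} = 594 + \frac{1}{-27242 - \frac{7609}{74}} = 594 + \frac{1}{- \frac{2023517}{74}} = 594 - \frac{74}{2023517} = \frac{1201969024}{2023517}$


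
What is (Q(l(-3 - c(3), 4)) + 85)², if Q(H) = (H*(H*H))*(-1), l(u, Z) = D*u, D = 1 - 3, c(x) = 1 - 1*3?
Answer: 5929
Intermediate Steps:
c(x) = -2 (c(x) = 1 - 3 = -2)
D = -2
l(u, Z) = -2*u
Q(H) = -H³ (Q(H) = (H*H²)*(-1) = H³*(-1) = -H³)
(Q(l(-3 - c(3), 4)) + 85)² = (-(-2*(-3 - 1*(-2)))³ + 85)² = (-(-2*(-3 + 2))³ + 85)² = (-(-2*(-1))³ + 85)² = (-1*2³ + 85)² = (-1*8 + 85)² = (-8 + 85)² = 77² = 5929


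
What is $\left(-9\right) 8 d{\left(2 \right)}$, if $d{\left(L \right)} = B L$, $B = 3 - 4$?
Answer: $144$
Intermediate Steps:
$B = -1$
$d{\left(L \right)} = - L$
$\left(-9\right) 8 d{\left(2 \right)} = \left(-9\right) 8 \left(\left(-1\right) 2\right) = \left(-72\right) \left(-2\right) = 144$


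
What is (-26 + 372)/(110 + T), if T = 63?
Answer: 2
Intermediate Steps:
(-26 + 372)/(110 + T) = (-26 + 372)/(110 + 63) = 346/173 = 346*(1/173) = 2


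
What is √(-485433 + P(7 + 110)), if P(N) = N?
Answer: 6*I*√13481 ≈ 696.65*I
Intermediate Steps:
√(-485433 + P(7 + 110)) = √(-485433 + (7 + 110)) = √(-485433 + 117) = √(-485316) = 6*I*√13481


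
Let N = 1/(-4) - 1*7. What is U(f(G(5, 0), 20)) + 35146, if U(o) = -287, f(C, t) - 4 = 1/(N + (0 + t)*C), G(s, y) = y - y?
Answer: 34859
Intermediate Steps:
N = -29/4 (N = -1/4 - 7 = -29/4 ≈ -7.2500)
G(s, y) = 0
f(C, t) = 4 + 1/(-29/4 + C*t) (f(C, t) = 4 + 1/(-29/4 + (0 + t)*C) = 4 + 1/(-29/4 + t*C) = 4 + 1/(-29/4 + C*t))
U(f(G(5, 0), 20)) + 35146 = -287 + 35146 = 34859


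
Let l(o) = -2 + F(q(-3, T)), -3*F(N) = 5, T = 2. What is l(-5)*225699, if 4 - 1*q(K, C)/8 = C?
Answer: -827563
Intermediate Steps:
q(K, C) = 32 - 8*C
F(N) = -5/3 (F(N) = -⅓*5 = -5/3)
l(o) = -11/3 (l(o) = -2 - 5/3 = -11/3)
l(-5)*225699 = -11/3*225699 = -827563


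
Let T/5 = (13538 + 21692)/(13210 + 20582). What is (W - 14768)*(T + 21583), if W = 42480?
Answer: 157938673819/264 ≈ 5.9825e+8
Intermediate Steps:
T = 88075/16896 (T = 5*((13538 + 21692)/(13210 + 20582)) = 5*(35230/33792) = 5*(35230*(1/33792)) = 5*(17615/16896) = 88075/16896 ≈ 5.2128)
(W - 14768)*(T + 21583) = (42480 - 14768)*(88075/16896 + 21583) = 27712*(364754443/16896) = 157938673819/264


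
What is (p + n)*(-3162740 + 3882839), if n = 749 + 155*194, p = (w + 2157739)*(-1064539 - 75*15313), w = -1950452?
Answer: -330330295754497701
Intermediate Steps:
p = -458729033018 (p = (-1950452 + 2157739)*(-1064539 - 75*15313) = 207287*(-1064539 - 1148475) = 207287*(-2213014) = -458729033018)
n = 30819 (n = 749 + 30070 = 30819)
(p + n)*(-3162740 + 3882839) = (-458729033018 + 30819)*(-3162740 + 3882839) = -458729002199*720099 = -330330295754497701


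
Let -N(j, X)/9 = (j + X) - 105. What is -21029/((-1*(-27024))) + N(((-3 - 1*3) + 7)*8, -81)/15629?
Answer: -285369793/422358096 ≈ -0.67566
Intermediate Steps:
N(j, X) = 945 - 9*X - 9*j (N(j, X) = -9*((j + X) - 105) = -9*((X + j) - 105) = -9*(-105 + X + j) = 945 - 9*X - 9*j)
-21029/((-1*(-27024))) + N(((-3 - 1*3) + 7)*8, -81)/15629 = -21029/((-1*(-27024))) + (945 - 9*(-81) - 9*((-3 - 1*3) + 7)*8)/15629 = -21029/27024 + (945 + 729 - 9*((-3 - 3) + 7)*8)*(1/15629) = -21029*1/27024 + (945 + 729 - 9*(-6 + 7)*8)*(1/15629) = -21029/27024 + (945 + 729 - 9*8)*(1/15629) = -21029/27024 + (945 + 729 - 72)*(1/15629) = -21029/27024 + 1602*(1/15629) = -21029/27024 + 1602/15629 = -285369793/422358096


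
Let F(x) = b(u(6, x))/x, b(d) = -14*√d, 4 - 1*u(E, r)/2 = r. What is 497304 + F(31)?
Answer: 497304 - 42*I*√6/31 ≈ 4.973e+5 - 3.3187*I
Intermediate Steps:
u(E, r) = 8 - 2*r
F(x) = -14*√(8 - 2*x)/x (F(x) = (-14*√(8 - 2*x))/x = -14*√(8 - 2*x)/x)
497304 + F(31) = 497304 - 14*√(8 - 2*31)/31 = 497304 - 14*1/31*√(8 - 62) = 497304 - 14*1/31*√(-54) = 497304 - 14*1/31*3*I*√6 = 497304 - 42*I*√6/31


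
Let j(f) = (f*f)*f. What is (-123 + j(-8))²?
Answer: 403225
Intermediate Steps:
j(f) = f³ (j(f) = f²*f = f³)
(-123 + j(-8))² = (-123 + (-8)³)² = (-123 - 512)² = (-635)² = 403225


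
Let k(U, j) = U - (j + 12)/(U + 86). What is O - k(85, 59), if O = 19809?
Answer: 3372875/171 ≈ 19724.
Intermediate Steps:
k(U, j) = U - (12 + j)/(86 + U)
O - k(85, 59) = 19809 - (-12 + 85² - 1*59 + 86*85)/(86 + 85) = 19809 - (-12 + 7225 - 59 + 7310)/171 = 19809 - 14464/171 = 3372875/171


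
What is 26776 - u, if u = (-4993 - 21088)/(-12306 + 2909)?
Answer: 251587991/9397 ≈ 26773.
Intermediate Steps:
u = 26081/9397 (u = -26081/(-9397) = -26081*(-1/9397) = 26081/9397 ≈ 2.7755)
26776 - u = 26776 - 1*26081/9397 = 26776 - 26081/9397 = 251587991/9397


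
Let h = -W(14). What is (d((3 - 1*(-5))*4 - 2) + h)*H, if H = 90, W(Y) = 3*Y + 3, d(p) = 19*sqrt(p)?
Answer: -4050 + 1710*sqrt(30) ≈ 5316.1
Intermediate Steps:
W(Y) = 3 + 3*Y
h = -45 (h = -(3 + 3*14) = -(3 + 42) = -1*45 = -45)
(d((3 - 1*(-5))*4 - 2) + h)*H = (19*sqrt((3 - 1*(-5))*4 - 2) - 45)*90 = (19*sqrt((3 + 5)*4 - 2) - 45)*90 = (19*sqrt(8*4 - 2) - 45)*90 = (19*sqrt(32 - 2) - 45)*90 = (19*sqrt(30) - 45)*90 = (-45 + 19*sqrt(30))*90 = -4050 + 1710*sqrt(30)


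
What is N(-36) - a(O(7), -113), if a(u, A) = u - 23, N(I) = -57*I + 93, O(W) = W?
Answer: 2161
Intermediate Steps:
N(I) = 93 - 57*I
a(u, A) = -23 + u
N(-36) - a(O(7), -113) = (93 - 57*(-36)) - (-23 + 7) = (93 + 2052) - 1*(-16) = 2145 + 16 = 2161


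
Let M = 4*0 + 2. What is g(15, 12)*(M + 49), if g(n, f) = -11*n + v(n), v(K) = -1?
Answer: -8466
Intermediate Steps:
M = 2 (M = 0 + 2 = 2)
g(n, f) = -1 - 11*n (g(n, f) = -11*n - 1 = -1 - 11*n)
g(15, 12)*(M + 49) = (-1 - 11*15)*(2 + 49) = (-1 - 165)*51 = -166*51 = -8466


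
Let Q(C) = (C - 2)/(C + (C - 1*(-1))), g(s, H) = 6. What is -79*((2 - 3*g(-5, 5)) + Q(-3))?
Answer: 1185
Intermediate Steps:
Q(C) = (-2 + C)/(1 + 2*C) (Q(C) = (-2 + C)/(C + (C + 1)) = (-2 + C)/(C + (1 + C)) = (-2 + C)/(1 + 2*C))
-79*((2 - 3*g(-5, 5)) + Q(-3)) = -79*((2 - 3*6) + (-2 - 3)/(1 + 2*(-3))) = -79*((2 - 18) - 5/(1 - 6)) = -79*(-16 - 5/(-5)) = -79*(-16 - 1/5*(-5)) = -79*(-16 + 1) = -79*(-15) = 1185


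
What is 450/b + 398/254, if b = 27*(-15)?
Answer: 521/1143 ≈ 0.45582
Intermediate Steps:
b = -405
450/b + 398/254 = 450/(-405) + 398/254 = 450*(-1/405) + 398*(1/254) = -10/9 + 199/127 = 521/1143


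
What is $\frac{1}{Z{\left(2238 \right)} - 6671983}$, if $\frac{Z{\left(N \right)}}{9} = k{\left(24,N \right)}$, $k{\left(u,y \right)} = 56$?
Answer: $- \frac{1}{6671479} \approx -1.4989 \cdot 10^{-7}$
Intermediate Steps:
$Z{\left(N \right)} = 504$ ($Z{\left(N \right)} = 9 \cdot 56 = 504$)
$\frac{1}{Z{\left(2238 \right)} - 6671983} = \frac{1}{504 - 6671983} = \frac{1}{-6671479} = - \frac{1}{6671479}$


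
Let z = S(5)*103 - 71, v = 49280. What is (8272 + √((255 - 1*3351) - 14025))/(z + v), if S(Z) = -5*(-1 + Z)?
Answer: 8272/47149 + I*√17121/47149 ≈ 0.17544 + 0.0027752*I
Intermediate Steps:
S(Z) = 5 - 5*Z
z = -2131 (z = (5 - 5*5)*103 - 71 = (5 - 25)*103 - 71 = -20*103 - 71 = -2060 - 71 = -2131)
(8272 + √((255 - 1*3351) - 14025))/(z + v) = (8272 + √((255 - 1*3351) - 14025))/(-2131 + 49280) = (8272 + √((255 - 3351) - 14025))/47149 = (8272 + √(-3096 - 14025))*(1/47149) = (8272 + √(-17121))*(1/47149) = (8272 + I*√17121)*(1/47149) = 8272/47149 + I*√17121/47149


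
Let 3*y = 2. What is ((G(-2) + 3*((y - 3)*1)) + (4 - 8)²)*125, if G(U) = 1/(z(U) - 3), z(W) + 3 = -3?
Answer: 10000/9 ≈ 1111.1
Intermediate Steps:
y = ⅔ (y = (⅓)*2 = ⅔ ≈ 0.66667)
z(W) = -6 (z(W) = -3 - 3 = -6)
G(U) = -⅑ (G(U) = 1/(-6 - 3) = 1/(-9) = -⅑)
((G(-2) + 3*((y - 3)*1)) + (4 - 8)²)*125 = ((-⅑ + 3*((⅔ - 3)*1)) + (4 - 8)²)*125 = ((-⅑ + 3*(-7/3*1)) + (-4)²)*125 = ((-⅑ + 3*(-7/3)) + 16)*125 = ((-⅑ - 7) + 16)*125 = (-64/9 + 16)*125 = (80/9)*125 = 10000/9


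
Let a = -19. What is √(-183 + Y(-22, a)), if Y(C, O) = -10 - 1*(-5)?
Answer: 2*I*√47 ≈ 13.711*I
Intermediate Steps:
Y(C, O) = -5 (Y(C, O) = -10 + 5 = -5)
√(-183 + Y(-22, a)) = √(-183 - 5) = √(-188) = 2*I*√47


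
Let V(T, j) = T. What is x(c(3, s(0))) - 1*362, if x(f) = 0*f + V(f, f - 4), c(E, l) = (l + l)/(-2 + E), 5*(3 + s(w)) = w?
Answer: -368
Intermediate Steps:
s(w) = -3 + w/5
c(E, l) = 2*l/(-2 + E) (c(E, l) = (2*l)/(-2 + E) = 2*l/(-2 + E))
x(f) = f (x(f) = 0*f + f = 0 + f = f)
x(c(3, s(0))) - 1*362 = 2*(-3 + (⅕)*0)/(-2 + 3) - 1*362 = 2*(-3 + 0)/1 - 362 = 2*(-3)*1 - 362 = -6 - 362 = -368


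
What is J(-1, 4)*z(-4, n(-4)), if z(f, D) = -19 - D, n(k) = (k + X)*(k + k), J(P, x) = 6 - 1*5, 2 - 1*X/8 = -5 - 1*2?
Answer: 525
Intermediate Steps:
X = 72 (X = 16 - 8*(-5 - 1*2) = 16 - 8*(-5 - 2) = 16 - 8*(-7) = 16 + 56 = 72)
J(P, x) = 1 (J(P, x) = 6 - 5 = 1)
n(k) = 2*k*(72 + k) (n(k) = (k + 72)*(k + k) = (72 + k)*(2*k) = 2*k*(72 + k))
J(-1, 4)*z(-4, n(-4)) = 1*(-19 - 2*(-4)*(72 - 4)) = 1*(-19 - 2*(-4)*68) = 1*(-19 - 1*(-544)) = 1*(-19 + 544) = 1*525 = 525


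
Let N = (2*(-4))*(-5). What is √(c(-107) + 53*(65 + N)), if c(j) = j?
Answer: √5458 ≈ 73.878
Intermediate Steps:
N = 40 (N = -8*(-5) = 40)
√(c(-107) + 53*(65 + N)) = √(-107 + 53*(65 + 40)) = √(-107 + 53*105) = √(-107 + 5565) = √5458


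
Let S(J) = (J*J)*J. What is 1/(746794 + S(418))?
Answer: 1/73781426 ≈ 1.3554e-8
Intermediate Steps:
S(J) = J³ (S(J) = J²*J = J³)
1/(746794 + S(418)) = 1/(746794 + 418³) = 1/(746794 + 73034632) = 1/73781426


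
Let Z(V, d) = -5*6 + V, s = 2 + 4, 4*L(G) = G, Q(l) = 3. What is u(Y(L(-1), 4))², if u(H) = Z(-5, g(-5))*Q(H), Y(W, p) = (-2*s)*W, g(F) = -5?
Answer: 11025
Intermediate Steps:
L(G) = G/4
s = 6
Z(V, d) = -30 + V
Y(W, p) = -12*W (Y(W, p) = (-2*6)*W = -12*W)
u(H) = -105 (u(H) = (-30 - 5)*3 = -35*3 = -105)
u(Y(L(-1), 4))² = (-105)² = 11025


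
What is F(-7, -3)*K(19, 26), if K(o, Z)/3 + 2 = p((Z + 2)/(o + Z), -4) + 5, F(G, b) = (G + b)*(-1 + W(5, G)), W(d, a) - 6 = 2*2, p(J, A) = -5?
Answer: 540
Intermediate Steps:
W(d, a) = 10 (W(d, a) = 6 + 2*2 = 6 + 4 = 10)
F(G, b) = 9*G + 9*b (F(G, b) = (G + b)*(-1 + 10) = (G + b)*9 = 9*G + 9*b)
K(o, Z) = -6 (K(o, Z) = -6 + 3*(-5 + 5) = -6 + 3*0 = -6 + 0 = -6)
F(-7, -3)*K(19, 26) = (9*(-7) + 9*(-3))*(-6) = (-63 - 27)*(-6) = -90*(-6) = 540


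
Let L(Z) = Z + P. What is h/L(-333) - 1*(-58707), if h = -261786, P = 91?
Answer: 7234440/121 ≈ 59789.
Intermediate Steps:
L(Z) = 91 + Z (L(Z) = Z + 91 = 91 + Z)
h/L(-333) - 1*(-58707) = -261786/(91 - 333) - 1*(-58707) = -261786/(-242) + 58707 = -261786*(-1/242) + 58707 = 130893/121 + 58707 = 7234440/121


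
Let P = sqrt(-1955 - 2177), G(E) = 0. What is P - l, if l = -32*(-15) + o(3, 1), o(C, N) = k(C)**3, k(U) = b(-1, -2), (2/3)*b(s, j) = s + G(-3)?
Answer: -3813/8 + 2*I*sqrt(1033) ≈ -476.63 + 64.281*I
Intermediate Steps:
b(s, j) = 3*s/2 (b(s, j) = 3*(s + 0)/2 = 3*s/2)
k(U) = -3/2 (k(U) = (3/2)*(-1) = -3/2)
o(C, N) = -27/8 (o(C, N) = (-3/2)**3 = -27/8)
P = 2*I*sqrt(1033) (P = sqrt(-4132) = 2*I*sqrt(1033) ≈ 64.281*I)
l = 3813/8 (l = -32*(-15) - 27/8 = 480 - 27/8 = 3813/8 ≈ 476.63)
P - l = 2*I*sqrt(1033) - 1*3813/8 = 2*I*sqrt(1033) - 3813/8 = -3813/8 + 2*I*sqrt(1033)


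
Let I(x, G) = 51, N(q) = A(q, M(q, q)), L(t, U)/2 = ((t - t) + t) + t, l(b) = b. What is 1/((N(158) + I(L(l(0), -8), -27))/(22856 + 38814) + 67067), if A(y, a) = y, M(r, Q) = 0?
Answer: 61670/4136022099 ≈ 1.4910e-5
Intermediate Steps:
L(t, U) = 4*t (L(t, U) = 2*(((t - t) + t) + t) = 2*((0 + t) + t) = 2*(t + t) = 2*(2*t) = 4*t)
N(q) = q
1/((N(158) + I(L(l(0), -8), -27))/(22856 + 38814) + 67067) = 1/((158 + 51)/(22856 + 38814) + 67067) = 1/(209/61670 + 67067) = 1/(4136022099/61670) = 61670/4136022099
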